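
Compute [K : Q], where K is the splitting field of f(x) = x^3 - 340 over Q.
[K : Q] = 6

The roots of x^3 - 340 are ∛340, ω∛340, ω^2∛340 where ω = e^(2πi/3) is a primitive cube root of unity, so K = Q(∛340, ω). Now [Q(∛340):Q] = 3 (since 340 is not a perfect cube, x^3 - 340 is irreducible) and [Q(ω):Q] = 2. Both 2 and 3 divide [K:Q], and [K:Q] ≤ 3·2 = 6, so [K:Q] = 6. (Equivalently: Q(∛340) ⊂ R but ω ∉ R, so [K : Q(∛340)] = 2.)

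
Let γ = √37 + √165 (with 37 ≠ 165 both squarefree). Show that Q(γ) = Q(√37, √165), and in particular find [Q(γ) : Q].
[Q(γ) : Q] = 4 (equivalently, Q(γ) = Q(√37, √165))

Obviously Q(γ) ⊆ Q(√37, √165), and [Q(√37, √165):Q] = 4 (since 37, 165 are distinct squarefree integers > 1 with 6105 not a perfect square). To show equality we compute the minimal polynomial of γ. From γ = √37 + √165: γ^2 = 37 + 2√(6105) + 165 = 202 + 2√(6105), so γ^2 - 202 = 2√(6105); squaring, (γ^2 - 202)^2 = 4·6105, i.e. γ^4 - 404γ^2 + 40804 - 24420 = 0, i.e. γ^4 - 404γ^2 + 16384 = 0. So γ is a root of x^4 - 404x^2 + 16384. This polynomial is irreducible over Q: it has no rational root (each ±√37 ± √165 is irrational), and any factorization into two quadratics over Q would force √(6105) ∈ Q (pairing opposite roots) or √37, √165 ∈ Q (other pairings), all impossible. Hence [Q(γ):Q] = 4 = [Q(√37, √165):Q], so Q(γ) = Q(√37, √165).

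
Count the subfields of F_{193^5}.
F_{193^5} has 2 subfields

The subfields of F_{p^n} are exactly the fields F_{p^d} for d | n (each is the fixed field of the unique index-d subgroup of Gal(F_{p^n}/F_p) ≅ Z/nZ). The divisors of n = 5 are {1, 5}, giving 2 subfields: F_{193^1}, F_{193^5}.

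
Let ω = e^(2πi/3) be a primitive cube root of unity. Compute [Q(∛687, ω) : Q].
[Q(∛687, ω) : Q] = 6

[Q(∛687):Q] = 3 (min poly x^3 - 687, irreducible since 687 is not a perfect cube). [Q(ω):Q] = 2 (min poly x^2 + x + 1). Since Q(∛687) ⊂ R and ω ∉ R, we have ω ∉ Q(∛687), so x^2 + x + 1 remains irreducible over Q(∛687) and [Q(∛687, ω) : Q(∛687)] = 2. By the tower law, [Q(∛687, ω) : Q] = 3 · 2 = 6. (In fact Q(∛687, ω) is the splitting field of x^3 - 687 over Q.)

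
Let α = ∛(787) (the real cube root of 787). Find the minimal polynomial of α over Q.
m_α(x) = x^3 - 787

α satisfies α^3 = 787, so x^3 - 787 annihilates α. By the rational root test, a rational root p/q (in lowest terms) of x^3 - 787 would satisfy p^3 = 787 q^3, forcing q = 1 and p^3 = 787; but 787 is not a perfect cube, contradiction. A monic cubic over Q with no rational root is irreducible (any nontrivial factorization would include a linear factor). Hence x^3 - 787 is the minimal polynomial of α, and in particular [Q(α):Q] = 3.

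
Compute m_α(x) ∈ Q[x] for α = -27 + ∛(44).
m_α(x) = x^3 + 81x^2 + 2187x + 19639

Set β = α + 27 = ∛(44), so β^3 = 44. Then (α + 27)^3 - 44 = 0, i.e. α is a root of g(x) = (x + 27)^3 - 44 = x^3 + 81x^2 + 2187x + 19639. Since g(x) = h(x + 27) where h(x) = x^3 - 44, and h is irreducible over Q (because 44 is not a perfect cube, so h has no rational root, and a monic cubic with no rational root is irreducible), g is also irreducible (irreducibility is preserved under the substitution x → x + 27). Hence m_α(x) = x^3 + 81x^2 + 2187x + 19639.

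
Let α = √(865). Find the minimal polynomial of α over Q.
m_α(x) = x^2 - 865

α satisfies α^2 - 865 = 0, so x^2 - 865 annihilates α. Since d = 865 is squarefree and ≠ 1, it is not a perfect square in Q, so x^2 - 865 has no rational root and is therefore irreducible over Q (a degree-2 polynomial over a field is irreducible iff it has no root). Hence m_α(x) = x^2 - 865.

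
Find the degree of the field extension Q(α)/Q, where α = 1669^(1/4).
[Q(α):Q] = 4

α is a root of x^4 - 1669. By Eisenstein's criterion at the prime p = 1669 (which divides the constant term 1669 but p^2 = 2785561 does not, since 1669 is squarefree), x^4 - 1669 is irreducible over Q. Hence [Q(α):Q] = 4.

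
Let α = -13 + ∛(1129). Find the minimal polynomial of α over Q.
m_α(x) = x^3 + 39x^2 + 507x + 1068

Set β = α + 13 = ∛(1129), so β^3 = 1129. Then (α + 13)^3 - 1129 = 0, i.e. α is a root of g(x) = (x + 13)^3 - 1129 = x^3 + 39x^2 + 507x + 1068. Since g(x) = h(x + 13) where h(x) = x^3 - 1129, and h is irreducible over Q (because 1129 is not a perfect cube, so h has no rational root, and a monic cubic with no rational root is irreducible), g is also irreducible (irreducibility is preserved under the substitution x → x + 13). Hence m_α(x) = x^3 + 39x^2 + 507x + 1068.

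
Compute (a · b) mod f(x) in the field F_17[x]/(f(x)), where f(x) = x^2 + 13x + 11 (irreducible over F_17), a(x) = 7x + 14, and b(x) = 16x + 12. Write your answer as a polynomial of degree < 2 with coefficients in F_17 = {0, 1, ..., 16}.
a · b ≡ 8x + 7 (mod f(x))

Multiply in F_17[x]: a(x)·b(x) = (7x + 14)·(16x + 12) = 10x^2 + 2x + 15. This has degree ≥ 2, so divide by f(x) over F_17: 10x^2 + 2x + 15 = (10)·(x^2 + 13x + 11) + (8x + 7). Hence a·b ≡ 8x + 7 (mod f). (F_17[x]/(f) is a field with 17^2 = 289 elements since f is irreducible of degree 2.)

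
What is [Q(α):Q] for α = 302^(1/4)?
[Q(α):Q] = 4

α is a root of x^4 - 302. By Eisenstein's criterion at the prime p = 2 (which divides the constant term 302 but p^2 = 4 does not, since 302 is squarefree), x^4 - 302 is irreducible over Q. Hence [Q(α):Q] = 4.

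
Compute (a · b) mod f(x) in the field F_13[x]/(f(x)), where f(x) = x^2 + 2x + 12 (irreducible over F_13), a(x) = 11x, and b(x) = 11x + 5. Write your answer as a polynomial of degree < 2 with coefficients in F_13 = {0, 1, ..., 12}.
a · b ≡ 8x + 4 (mod f(x))

Multiply in F_13[x]: a(x)·b(x) = (11x)·(11x + 5) = 4x^2 + 3x. This has degree ≥ 2, so divide by f(x) over F_13: 4x^2 + 3x = (4)·(x^2 + 2x + 12) + (8x + 4). Hence a·b ≡ 8x + 4 (mod f). (F_13[x]/(f) is a field with 13^2 = 169 elements since f is irreducible of degree 2.)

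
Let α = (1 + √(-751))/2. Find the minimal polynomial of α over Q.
m_α(x) = x^2 - x + 188

From 2α - 1 = √(-751), squaring gives (2α - 1)^2 = -751, i.e. 4α^2 - 4α + 1 = -751, so α^2 - α + (1 + 751)/4 = 0. Since -751 ≡ 1 (mod 4), (1 + 751)/4 = 188 ∈ Z. The polynomial x^2 - x + 188 has discriminant 1 - 4·(188) = -751, which is not a perfect square in Q (d = -751 is squarefree and ≠ 1), so x^2 - x + 188 is irreducible over Q. It is the minimal polynomial of α.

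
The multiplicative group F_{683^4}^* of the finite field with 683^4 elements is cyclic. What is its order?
|F_{683^4}^*| = 217611987120

F_{683^4} has 683^4 = 217611987121 elements; its multiplicative group consists of all nonzero elements, so |F_{683^4}^*| = 217611987121 - 1 = 217611987120. (It is cyclic since any finite subgroup of the multiplicative group of a field is cyclic.)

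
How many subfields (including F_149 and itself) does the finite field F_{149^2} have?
F_{149^2} has 2 subfields

The subfields of F_{p^n} are exactly the fields F_{p^d} for d | n (each is the fixed field of the unique index-d subgroup of Gal(F_{p^n}/F_p) ≅ Z/nZ). The divisors of n = 2 are {1, 2}, giving 2 subfields: F_{149^1}, F_{149^2}.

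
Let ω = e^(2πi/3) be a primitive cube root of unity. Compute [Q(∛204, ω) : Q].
[Q(∛204, ω) : Q] = 6

[Q(∛204):Q] = 3 (min poly x^3 - 204, irreducible since 204 is not a perfect cube). [Q(ω):Q] = 2 (min poly x^2 + x + 1). Since Q(∛204) ⊂ R and ω ∉ R, we have ω ∉ Q(∛204), so x^2 + x + 1 remains irreducible over Q(∛204) and [Q(∛204, ω) : Q(∛204)] = 2. By the tower law, [Q(∛204, ω) : Q] = 3 · 2 = 6. (In fact Q(∛204, ω) is the splitting field of x^3 - 204 over Q.)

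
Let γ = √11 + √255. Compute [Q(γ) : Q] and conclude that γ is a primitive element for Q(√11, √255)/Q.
[Q(γ) : Q] = 4 (equivalently, Q(γ) = Q(√11, √255))

Obviously Q(γ) ⊆ Q(√11, √255), and [Q(√11, √255):Q] = 4 (since 11, 255 are distinct squarefree integers > 1 with 2805 not a perfect square). To show equality we compute the minimal polynomial of γ. From γ = √11 + √255: γ^2 = 11 + 2√(2805) + 255 = 266 + 2√(2805), so γ^2 - 266 = 2√(2805); squaring, (γ^2 - 266)^2 = 4·2805, i.e. γ^4 - 532γ^2 + 70756 - 11220 = 0, i.e. γ^4 - 532γ^2 + 59536 = 0. So γ is a root of x^4 - 532x^2 + 59536. This polynomial is irreducible over Q: it has no rational root (each ±√11 ± √255 is irrational), and any factorization into two quadratics over Q would force √(2805) ∈ Q (pairing opposite roots) or √11, √255 ∈ Q (other pairings), all impossible. Hence [Q(γ):Q] = 4 = [Q(√11, √255):Q], so Q(γ) = Q(√11, √255).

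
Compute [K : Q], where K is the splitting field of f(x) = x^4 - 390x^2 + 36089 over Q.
[K : Q] = 4

Solving the quadratic in x^2: x^2 = (390 ± √(390^2 - 4·36089))/2 = (390 ± √7744)/2 = (390 ± 88)/2, giving x^2 = 151 or x^2 = 239. So f(x) = (x^2 - 151)(x^2 - 239) and the roots of f are ±√151, ±√239. Hence the splitting field is K = Q(√151, √239). Since 151 and 239 are distinct squarefree integers > 1, their product 36089 is not a perfect square, so √239 ∉ Q(√151). By the tower law [K:Q] = [Q(√151,√239):Q(√151)] · [Q(√151):Q] = 2 · 2 = 4.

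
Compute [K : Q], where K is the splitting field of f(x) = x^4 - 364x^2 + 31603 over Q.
[K : Q] = 4

Solving the quadratic in x^2: x^2 = (364 ± √(364^2 - 4·31603))/2 = (364 ± √6084)/2 = (364 ± 78)/2, giving x^2 = 221 or x^2 = 143. So f(x) = (x^2 - 221)(x^2 - 143) and the roots of f are ±√221, ±√143. Hence the splitting field is K = Q(√221, √143). Since 221 and 143 are distinct squarefree integers > 1, their product 31603 is not a perfect square, so √143 ∉ Q(√221). By the tower law [K:Q] = [Q(√221,√143):Q(√221)] · [Q(√221):Q] = 2 · 2 = 4.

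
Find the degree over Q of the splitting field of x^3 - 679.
[K : Q] = 6

The roots of x^3 - 679 are ∛679, ω∛679, ω^2∛679 where ω = e^(2πi/3) is a primitive cube root of unity, so K = Q(∛679, ω). Now [Q(∛679):Q] = 3 (since 679 is not a perfect cube, x^3 - 679 is irreducible) and [Q(ω):Q] = 2. Both 2 and 3 divide [K:Q], and [K:Q] ≤ 3·2 = 6, so [K:Q] = 6. (Equivalently: Q(∛679) ⊂ R but ω ∉ R, so [K : Q(∛679)] = 2.)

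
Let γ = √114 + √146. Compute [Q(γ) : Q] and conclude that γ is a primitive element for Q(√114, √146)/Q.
[Q(γ) : Q] = 4 (equivalently, Q(γ) = Q(√114, √146))

Obviously Q(γ) ⊆ Q(√114, √146), and [Q(√114, √146):Q] = 4 (since 114, 146 are distinct squarefree integers > 1 with 16644 not a perfect square). To show equality we compute the minimal polynomial of γ. From γ = √114 + √146: γ^2 = 114 + 2√(16644) + 146 = 260 + 2√(16644), so γ^2 - 260 = 2√(16644); squaring, (γ^2 - 260)^2 = 4·16644, i.e. γ^4 - 520γ^2 + 67600 - 66576 = 0, i.e. γ^4 - 520γ^2 + 1024 = 0. So γ is a root of x^4 - 520x^2 + 1024. This polynomial is irreducible over Q: it has no rational root (each ±√114 ± √146 is irrational), and any factorization into two quadratics over Q would force √(16644) ∈ Q (pairing opposite roots) or √114, √146 ∈ Q (other pairings), all impossible. Hence [Q(γ):Q] = 4 = [Q(√114, √146):Q], so Q(γ) = Q(√114, √146).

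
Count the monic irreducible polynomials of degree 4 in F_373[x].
There are 4839184878 monic irreducible polynomials of degree 4 over F_373

Each element of F_{373^4} that lies in no proper subfield is a root of exactly one monic irreducible of degree 4 over F_373, and each such polynomial has 4 distinct roots in F_{373^4}. By Möbius inversion the count is N_373(4) = (1/4) Σ_{d|4} μ(4/d) · 373^d = (1/4)(μ(4)·373^1 + μ(2)·373^2 + μ(1)·373^4) = 19356739512/4 = 4839184878.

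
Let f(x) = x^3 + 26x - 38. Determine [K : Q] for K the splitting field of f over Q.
[K : Q] = 6

By the rational root test, any rational root of the monic integer polynomial f(x) = x^3 + 26x - 38 must be an integer dividing the constant term -38, i.e. one of ±{1, 2, 19, 38}. Evaluating: f(1) = -11, f(-1) = -65, f(2) = 22, f(-2) = -98, f(19) = 7315, f(-19) = -7391, f(38) = 55822, f(-38) = -55898; none is 0, so f has no rational root and is therefore irreducible over Q (a cubic with no linear factor over a field is irreducible). For an irreducible cubic, the Galois group is A_3 or S_3 according as the discriminant disc(f) = -4a^3 - 27b^2 = -4·(26)^3 - 27·(-38)^2 = -109292 is or is not a square in Q. Here disc(f) = -109292 is not a perfect square in Q, so the Galois group of f over Q is not contained in A_3 and must be all of S_3. The splitting field has degree |S_3| = 6 over Q, so [K : Q] = 6.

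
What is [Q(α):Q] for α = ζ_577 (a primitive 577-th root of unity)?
[Q(α):Q] = 576

The minimal polynomial of ζ_577 over Q is the 577-th cyclotomic polynomial Φ_577(x), which is irreducible over Q and has degree φ(577) = 576. Hence [Q(α):Q] = φ(577) = 576.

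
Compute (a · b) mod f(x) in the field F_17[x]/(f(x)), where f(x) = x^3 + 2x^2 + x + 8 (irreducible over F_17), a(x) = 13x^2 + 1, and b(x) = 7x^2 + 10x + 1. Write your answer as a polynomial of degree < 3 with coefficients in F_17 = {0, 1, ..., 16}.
a · b ≡ 16x^2 + 14x + 9 (mod f(x))

Multiply in F_17[x]: a(x)·b(x) = (13x^2 + 1)·(7x^2 + 10x + 1) = 6x^4 + 11x^3 + 3x^2 + 10x + 1. This has degree ≥ 3, so divide by f(x) over F_17: 6x^4 + 11x^3 + 3x^2 + 10x + 1 = (6x + 16)·(x^3 + 2x^2 + x + 8) + (16x^2 + 14x + 9). Hence a·b ≡ 16x^2 + 14x + 9 (mod f). (F_17[x]/(f) is a field with 17^3 = 4913 elements since f is irreducible of degree 3.)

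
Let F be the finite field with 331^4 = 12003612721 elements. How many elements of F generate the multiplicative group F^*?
There are φ(12003612720) = 2774302720 primitive elements

F_q^* is cyclic of order q - 1 = 12003612720. A cyclic group of order m has exactly φ(m) generators. Here m = 12003612720 = 2^4 · 3 · 5 · 11 · 29 · 83 · 1889, so the number of primitive elements is φ(12003612720) = 2774302720.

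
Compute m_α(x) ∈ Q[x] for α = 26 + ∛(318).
m_α(x) = x^3 - 78x^2 + 2028x - 17894

Set β = α - 26 = ∛(318), so β^3 = 318. Then (α - 26)^3 - 318 = 0, i.e. α is a root of g(x) = (x - 26)^3 - 318 = x^3 - 78x^2 + 2028x - 17894. Since g(x) = h(x - 26) where h(x) = x^3 - 318, and h is irreducible over Q (because 318 is not a perfect cube, so h has no rational root, and a monic cubic with no rational root is irreducible), g is also irreducible (irreducibility is preserved under the substitution x → x - 26). Hence m_α(x) = x^3 - 78x^2 + 2028x - 17894.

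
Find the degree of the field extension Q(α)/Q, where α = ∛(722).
[Q(α):Q] = 3

The minimal polynomial of α is x^3 - 722, irreducible over Q since 722 is not a perfect cube (so x^3 - 722 has no rational root). Hence [Q(α):Q] = deg(m_α) = 3.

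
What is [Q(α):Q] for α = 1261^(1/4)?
[Q(α):Q] = 4

α is a root of x^4 - 1261. By Eisenstein's criterion at the prime p = 13 (which divides the constant term 1261 but p^2 = 169 does not, since 1261 is squarefree), x^4 - 1261 is irreducible over Q. Hence [Q(α):Q] = 4.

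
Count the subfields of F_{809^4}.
F_{809^4} has 3 subfields

The subfields of F_{p^n} are exactly the fields F_{p^d} for d | n (each is the fixed field of the unique index-d subgroup of Gal(F_{p^n}/F_p) ≅ Z/nZ). The divisors of n = 4 are {1, 2, 4}, giving 3 subfields: F_{809^1}, F_{809^2}, F_{809^4}.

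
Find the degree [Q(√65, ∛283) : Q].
[Q(√65, ∛283) : Q] = 6

Let L = Q(√65, ∛283). Since Q(√65) ⊂ L and [Q(√65):Q] = 2, the tower law gives 2 | [L:Q]. Likewise Q(∛283) ⊂ L with [Q(∛283):Q] = 3 (because 283 is not a perfect cube), so 3 | [L:Q]. As gcd(2,3) = 1, [L:Q] is divisible by 6. Conversely L is generated over Q by √65 and ∛283, so [L:Q] ≤ 2·3 = 6. Therefore [Q(√65, ∛283) : Q] = 6.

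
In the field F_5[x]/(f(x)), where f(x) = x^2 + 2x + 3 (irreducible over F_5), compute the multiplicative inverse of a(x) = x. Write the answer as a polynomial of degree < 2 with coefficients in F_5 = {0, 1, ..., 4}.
a(x)^(-1) ≡ 3x + 1 (mod f(x))

Since f is irreducible over F_5, F_5[x]/(f) is a field and a(x) ≠ 0 has an inverse. Apply the extended Euclidean algorithm to f(x) and a(x) in F_5[x]: f(x) = (x + 2)·a(x) + (3). The last nonzero remainder is the constant 3 = gcd(f, a) in F_5. Back-substituting through the division chain expresses 3 = s(x)·a(x) + t(x)·f(x) with s(x) ≡ 4x + 3 (mod f), so (4x + 3)·a(x) ≡ 3 (mod f). Multiplying by 3^(-1) ≡ 2 in F_5 gives a(x)^(-1) ≡ 2·(4x + 3) ≡ 3x + 1 (mod f). Check: (x)·(3x + 1) = 3x^2 + x ≡ 1 (mod x^2 + 2x + 3).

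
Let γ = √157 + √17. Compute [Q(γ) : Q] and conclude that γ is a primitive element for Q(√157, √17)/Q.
[Q(γ) : Q] = 4 (equivalently, Q(γ) = Q(√157, √17))

Obviously Q(γ) ⊆ Q(√157, √17), and [Q(√157, √17):Q] = 4 (since 157, 17 are distinct squarefree integers > 1 with 2669 not a perfect square). To show equality we compute the minimal polynomial of γ. From γ = √157 + √17: γ^2 = 157 + 2√(2669) + 17 = 174 + 2√(2669), so γ^2 - 174 = 2√(2669); squaring, (γ^2 - 174)^2 = 4·2669, i.e. γ^4 - 348γ^2 + 30276 - 10676 = 0, i.e. γ^4 - 348γ^2 + 19600 = 0. So γ is a root of x^4 - 348x^2 + 19600. This polynomial is irreducible over Q: it has no rational root (each ±√157 ± √17 is irrational), and any factorization into two quadratics over Q would force √(2669) ∈ Q (pairing opposite roots) or √157, √17 ∈ Q (other pairings), all impossible. Hence [Q(γ):Q] = 4 = [Q(√157, √17):Q], so Q(γ) = Q(√157, √17).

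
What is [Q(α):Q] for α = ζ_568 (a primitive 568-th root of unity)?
[Q(α):Q] = 280

The minimal polynomial of ζ_568 over Q is the 568-th cyclotomic polynomial Φ_568(x), which is irreducible over Q and has degree φ(568) = 280. Hence [Q(α):Q] = φ(568) = 280.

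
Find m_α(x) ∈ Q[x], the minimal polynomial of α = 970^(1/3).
m_α(x) = x^3 - 970

α satisfies α^3 = 970, so x^3 - 970 annihilates α. By the rational root test, a rational root p/q (in lowest terms) of x^3 - 970 would satisfy p^3 = 970 q^3, forcing q = 1 and p^3 = 970; but 970 is not a perfect cube, contradiction. A monic cubic over Q with no rational root is irreducible (any nontrivial factorization would include a linear factor). Hence x^3 - 970 is the minimal polynomial of α, and in particular [Q(α):Q] = 3.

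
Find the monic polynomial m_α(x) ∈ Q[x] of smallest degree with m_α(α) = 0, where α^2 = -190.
m_α(x) = x^2 + 190

α satisfies α^2 + 190 = 0, so x^2 + 190 annihilates α. Since d = -190 is squarefree and ≠ 1, it is not a perfect square in Q, so x^2 + 190 has no rational root and is therefore irreducible over Q (a degree-2 polynomial over a field is irreducible iff it has no root). Hence m_α(x) = x^2 + 190.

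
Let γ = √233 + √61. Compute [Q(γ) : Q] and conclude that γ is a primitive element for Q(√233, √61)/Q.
[Q(γ) : Q] = 4 (equivalently, Q(γ) = Q(√233, √61))

Obviously Q(γ) ⊆ Q(√233, √61), and [Q(√233, √61):Q] = 4 (since 233, 61 are distinct squarefree integers > 1 with 14213 not a perfect square). To show equality we compute the minimal polynomial of γ. From γ = √233 + √61: γ^2 = 233 + 2√(14213) + 61 = 294 + 2√(14213), so γ^2 - 294 = 2√(14213); squaring, (γ^2 - 294)^2 = 4·14213, i.e. γ^4 - 588γ^2 + 86436 - 56852 = 0, i.e. γ^4 - 588γ^2 + 29584 = 0. So γ is a root of x^4 - 588x^2 + 29584. This polynomial is irreducible over Q: it has no rational root (each ±√233 ± √61 is irrational), and any factorization into two quadratics over Q would force √(14213) ∈ Q (pairing opposite roots) or √233, √61 ∈ Q (other pairings), all impossible. Hence [Q(γ):Q] = 4 = [Q(√233, √61):Q], so Q(γ) = Q(√233, √61).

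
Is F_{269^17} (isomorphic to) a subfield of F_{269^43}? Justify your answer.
No: F_{269^17} is not a subfield of F_{269^43}

F_{p^m} embeds in F_{p^n} iff m | n. Here 17 ∤ 43 (since 43 = 2·17 + 9 with remainder 9 ≠ 0), so F_{269^17} is not a subfield of F_{269^43}. Equivalently: if it were, the tower law would give 17 = [F_{269^17}:F_269] dividing [F_{269^43}:F_269] = 43, contradiction.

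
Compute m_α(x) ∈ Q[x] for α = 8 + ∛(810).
m_α(x) = x^3 - 24x^2 + 192x - 1322

Set β = α - 8 = ∛(810), so β^3 = 810. Then (α - 8)^3 - 810 = 0, i.e. α is a root of g(x) = (x - 8)^3 - 810 = x^3 - 24x^2 + 192x - 1322. Since g(x) = h(x - 8) where h(x) = x^3 - 810, and h is irreducible over Q (because 810 is not a perfect cube, so h has no rational root, and a monic cubic with no rational root is irreducible), g is also irreducible (irreducibility is preserved under the substitution x → x - 8). Hence m_α(x) = x^3 - 24x^2 + 192x - 1322.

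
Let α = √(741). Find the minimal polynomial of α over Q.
m_α(x) = x^2 - 741

α satisfies α^2 - 741 = 0, so x^2 - 741 annihilates α. Since d = 741 is squarefree and ≠ 1, it is not a perfect square in Q, so x^2 - 741 has no rational root and is therefore irreducible over Q (a degree-2 polynomial over a field is irreducible iff it has no root). Hence m_α(x) = x^2 - 741.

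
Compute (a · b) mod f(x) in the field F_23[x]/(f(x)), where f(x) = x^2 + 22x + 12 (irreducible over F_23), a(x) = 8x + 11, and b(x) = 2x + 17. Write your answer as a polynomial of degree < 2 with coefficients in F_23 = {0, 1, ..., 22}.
a · b ≡ 13x + 18 (mod f(x))

Multiply in F_23[x]: a(x)·b(x) = (8x + 11)·(2x + 17) = 16x^2 + 20x + 3. This has degree ≥ 2, so divide by f(x) over F_23: 16x^2 + 20x + 3 = (16)·(x^2 + 22x + 12) + (13x + 18). Hence a·b ≡ 13x + 18 (mod f). (F_23[x]/(f) is a field with 23^2 = 529 elements since f is irreducible of degree 2.)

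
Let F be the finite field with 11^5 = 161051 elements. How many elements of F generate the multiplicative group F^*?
There are φ(161050) = 64400 primitive elements

F_q^* is cyclic of order q - 1 = 161050. A cyclic group of order m has exactly φ(m) generators. Here m = 161050 = 2 · 5^2 · 3221, so the number of primitive elements is φ(161050) = 64400.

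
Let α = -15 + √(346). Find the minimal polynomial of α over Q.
m_α(x) = x^2 + 30x - 121

From α + 15 = √(346), squaring gives (α + 15)^2 = 346, i.e. α^2 + 30α + 225 = 346, so α^2 + 30α - 121 = 0. The discriminant of x^2 + 30x - 121 is (30)^2 - 4·(-121) = 900 + 484 = 1384, and 4·(346) is not a perfect square in Q since 346 is squarefree and ≠ 1. Hence x^2 + 30x - 121 is irreducible over Q and is the minimal polynomial of α.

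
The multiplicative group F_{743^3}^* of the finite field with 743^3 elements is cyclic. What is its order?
|F_{743^3}^*| = 410172406

F_{743^3} has 743^3 = 410172407 elements; its multiplicative group consists of all nonzero elements, so |F_{743^3}^*| = 410172407 - 1 = 410172406. (It is cyclic since any finite subgroup of the multiplicative group of a field is cyclic.)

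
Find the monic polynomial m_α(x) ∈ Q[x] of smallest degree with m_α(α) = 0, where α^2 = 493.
m_α(x) = x^2 - 493

α satisfies α^2 - 493 = 0, so x^2 - 493 annihilates α. Since d = 493 is squarefree and ≠ 1, it is not a perfect square in Q, so x^2 - 493 has no rational root and is therefore irreducible over Q (a degree-2 polynomial over a field is irreducible iff it has no root). Hence m_α(x) = x^2 - 493.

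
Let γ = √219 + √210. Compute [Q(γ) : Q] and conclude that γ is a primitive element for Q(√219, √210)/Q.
[Q(γ) : Q] = 4 (equivalently, Q(γ) = Q(√219, √210))

Obviously Q(γ) ⊆ Q(√219, √210), and [Q(√219, √210):Q] = 4 (since 219, 210 are distinct squarefree integers > 1 with 45990 not a perfect square). To show equality we compute the minimal polynomial of γ. From γ = √219 + √210: γ^2 = 219 + 2√(45990) + 210 = 429 + 2√(45990), so γ^2 - 429 = 2√(45990); squaring, (γ^2 - 429)^2 = 4·45990, i.e. γ^4 - 858γ^2 + 184041 - 183960 = 0, i.e. γ^4 - 858γ^2 + 81 = 0. So γ is a root of x^4 - 858x^2 + 81. This polynomial is irreducible over Q: it has no rational root (each ±√219 ± √210 is irrational), and any factorization into two quadratics over Q would force √(45990) ∈ Q (pairing opposite roots) or √219, √210 ∈ Q (other pairings), all impossible. Hence [Q(γ):Q] = 4 = [Q(√219, √210):Q], so Q(γ) = Q(√219, √210).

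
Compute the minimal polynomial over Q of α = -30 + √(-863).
m_α(x) = x^2 + 60x + 1763

From α + 30 = √(-863), squaring gives (α + 30)^2 = -863, i.e. α^2 + 60α + 900 = -863, so α^2 + 60α + 1763 = 0. The discriminant of x^2 + 60x + 1763 is (60)^2 - 4·(1763) = 3600 - 7052 = -3452, and 4·(-863) is not a perfect square in Q since -863 is squarefree and ≠ 1. Hence x^2 + 60x + 1763 is irreducible over Q and is the minimal polynomial of α.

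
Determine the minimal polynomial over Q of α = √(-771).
m_α(x) = x^2 + 771

α satisfies α^2 + 771 = 0, so x^2 + 771 annihilates α. Since d = -771 is squarefree and ≠ 1, it is not a perfect square in Q, so x^2 + 771 has no rational root and is therefore irreducible over Q (a degree-2 polynomial over a field is irreducible iff it has no root). Hence m_α(x) = x^2 + 771.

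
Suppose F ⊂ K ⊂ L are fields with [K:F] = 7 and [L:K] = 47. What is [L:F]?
[L:F] = 329

The tower law says that for any tower of field extensions F ⊂ K ⊂ L with finite degrees, [L:F] = [L:K] · [K:F]. Here this gives [L:F] = 47 · 7 = 329.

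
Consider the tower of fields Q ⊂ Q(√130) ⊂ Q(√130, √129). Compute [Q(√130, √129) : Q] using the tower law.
[Q(√130, √129) : Q] = 4

[Q(√130):Q] = 2 (min poly x^2 - 130, irreducible since 130 is squarefree > 1). For the top step, suppose √129 ∈ Q(√130), say √129 = c + d√130 with c, d ∈ Q. Squaring: 129 = c^2 + 130d^2 + 2cd√130. Since √130 ∉ Q this forces 2cd = 0. If d = 0 then √129 = c ∈ Q, contradicting 129 squarefree > 1. If c = 0 then 129 = 130d^2, so 130·129 = (130d)^2 is a perfect square in Q — but 130·129 = 16770 is not a perfect square (since 130 and 129 are distinct squarefree integers). Contradiction. Hence √129 ∉ Q(√130), so x^2 - 129 stays irreducible over Q(√130) and [Q(√130, √129) : Q(√130)] = 2. By the tower law, [Q(√130, √129) : Q] = 2 · 2 = 4.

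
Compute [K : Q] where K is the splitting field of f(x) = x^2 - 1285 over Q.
[K : Q] = 2

f(x) = x^2 - 1285 factors as (x - √1285)(x + √1285). The splitting field is K = Q(√1285). Since 1285 is squarefree and > 1, it is not a perfect square, so x^2 - 1285 is irreducible over Q and [Q(√1285) : Q] = 2. Hence [K : Q] = 2.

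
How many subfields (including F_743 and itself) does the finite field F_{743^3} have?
F_{743^3} has 2 subfields

The subfields of F_{p^n} are exactly the fields F_{p^d} for d | n (each is the fixed field of the unique index-d subgroup of Gal(F_{p^n}/F_p) ≅ Z/nZ). The divisors of n = 3 are {1, 3}, giving 2 subfields: F_{743^1}, F_{743^3}.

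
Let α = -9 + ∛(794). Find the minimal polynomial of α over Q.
m_α(x) = x^3 + 27x^2 + 243x - 65

Set β = α + 9 = ∛(794), so β^3 = 794. Then (α + 9)^3 - 794 = 0, i.e. α is a root of g(x) = (x + 9)^3 - 794 = x^3 + 27x^2 + 243x - 65. Since g(x) = h(x + 9) where h(x) = x^3 - 794, and h is irreducible over Q (because 794 is not a perfect cube, so h has no rational root, and a monic cubic with no rational root is irreducible), g is also irreducible (irreducibility is preserved under the substitution x → x + 9). Hence m_α(x) = x^3 + 27x^2 + 243x - 65.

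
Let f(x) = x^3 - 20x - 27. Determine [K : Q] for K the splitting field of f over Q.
[K : Q] = 6

By the rational root test, any rational root of the monic integer polynomial f(x) = x^3 - 20x - 27 must be an integer dividing the constant term -27, i.e. one of ±{1, 3, 9, 27}. Evaluating: f(1) = -46, f(-1) = -8, f(3) = -60, f(-3) = 6, f(9) = 522, f(-9) = -576, f(27) = 19116, f(-27) = -19170; none is 0, so f has no rational root and is therefore irreducible over Q (a cubic with no linear factor over a field is irreducible). For an irreducible cubic, the Galois group is A_3 or S_3 according as the discriminant disc(f) = -4a^3 - 27b^2 = -4·(-20)^3 - 27·(-27)^2 = 12317 is or is not a square in Q. Here disc(f) = 12317 is not a perfect square in Q, so the Galois group of f over Q is not contained in A_3 and must be all of S_3. The splitting field has degree |S_3| = 6 over Q, so [K : Q] = 6.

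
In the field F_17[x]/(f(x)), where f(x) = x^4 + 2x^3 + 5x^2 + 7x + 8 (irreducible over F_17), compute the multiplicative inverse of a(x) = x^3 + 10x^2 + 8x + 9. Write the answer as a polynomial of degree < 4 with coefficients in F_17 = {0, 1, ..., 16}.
a(x)^(-1) ≡ 2x^3 + 16x^2 + 11x + 8 (mod f(x))

Since f is irreducible over F_17, F_17[x]/(f) is a field and a(x) ≠ 0 has an inverse. Apply the extended Euclidean algorithm to f(x) and a(x) in F_17[x]: f(x) = (x + 9)·a(x) + (9x^2 + 11x + 12);  a(x) = (2x + 10)·(9x^2 + 11x + 12) + (10x + 8);  (9x^2 + 11x + 12) = (6x + 15)·(10x + 8) + (11). The last nonzero remainder is the constant 11 = gcd(f, a) in F_17. Back-substituting through the division chain expresses 11 = s(x)·a(x) + t(x)·f(x) with s(x) ≡ 5x^3 + 6x^2 + 2x + 3 (mod f), so (5x^3 + 6x^2 + 2x + 3)·a(x) ≡ 11 (mod f). Multiplying by 11^(-1) ≡ 14 in F_17 gives a(x)^(-1) ≡ 14·(5x^3 + 6x^2 + 2x + 3) ≡ 2x^3 + 16x^2 + 11x + 8 (mod f). Check: (x^3 + 10x^2 + 8x + 9)·(2x^3 + 16x^2 + 11x + 8) = 2x^6 + 2x^5 + 9x^3 + 6x^2 + 10x + 4 ≡ 1 (mod x^4 + 2x^3 + 5x^2 + 7x + 8).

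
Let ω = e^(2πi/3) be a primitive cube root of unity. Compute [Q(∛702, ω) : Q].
[Q(∛702, ω) : Q] = 6

[Q(∛702):Q] = 3 (min poly x^3 - 702, irreducible since 702 is not a perfect cube). [Q(ω):Q] = 2 (min poly x^2 + x + 1). Since Q(∛702) ⊂ R and ω ∉ R, we have ω ∉ Q(∛702), so x^2 + x + 1 remains irreducible over Q(∛702) and [Q(∛702, ω) : Q(∛702)] = 2. By the tower law, [Q(∛702, ω) : Q] = 3 · 2 = 6. (In fact Q(∛702, ω) is the splitting field of x^3 - 702 over Q.)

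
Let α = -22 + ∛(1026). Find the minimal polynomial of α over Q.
m_α(x) = x^3 + 66x^2 + 1452x + 9622

Set β = α + 22 = ∛(1026), so β^3 = 1026. Then (α + 22)^3 - 1026 = 0, i.e. α is a root of g(x) = (x + 22)^3 - 1026 = x^3 + 66x^2 + 1452x + 9622. Since g(x) = h(x + 22) where h(x) = x^3 - 1026, and h is irreducible over Q (because 1026 is not a perfect cube, so h has no rational root, and a monic cubic with no rational root is irreducible), g is also irreducible (irreducibility is preserved under the substitution x → x + 22). Hence m_α(x) = x^3 + 66x^2 + 1452x + 9622.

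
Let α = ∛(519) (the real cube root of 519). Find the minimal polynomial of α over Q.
m_α(x) = x^3 - 519

α satisfies α^3 = 519, so x^3 - 519 annihilates α. By the rational root test, a rational root p/q (in lowest terms) of x^3 - 519 would satisfy p^3 = 519 q^3, forcing q = 1 and p^3 = 519; but 519 is not a perfect cube, contradiction. A monic cubic over Q with no rational root is irreducible (any nontrivial factorization would include a linear factor). Hence x^3 - 519 is the minimal polynomial of α, and in particular [Q(α):Q] = 3.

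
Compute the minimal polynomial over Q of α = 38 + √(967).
m_α(x) = x^2 - 76x + 477

From α - 38 = √(967), squaring gives (α - 38)^2 = 967, i.e. α^2 - 76α + 1444 = 967, so α^2 - 76α + 477 = 0. The discriminant of x^2 - 76x + 477 is (-76)^2 - 4·(477) = 5776 - 1908 = 3868, and 4·(967) is not a perfect square in Q since 967 is squarefree and ≠ 1. Hence x^2 - 76x + 477 is irreducible over Q and is the minimal polynomial of α.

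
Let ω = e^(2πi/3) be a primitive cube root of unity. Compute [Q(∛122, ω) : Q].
[Q(∛122, ω) : Q] = 6

[Q(∛122):Q] = 3 (min poly x^3 - 122, irreducible since 122 is not a perfect cube). [Q(ω):Q] = 2 (min poly x^2 + x + 1). Since Q(∛122) ⊂ R and ω ∉ R, we have ω ∉ Q(∛122), so x^2 + x + 1 remains irreducible over Q(∛122) and [Q(∛122, ω) : Q(∛122)] = 2. By the tower law, [Q(∛122, ω) : Q] = 3 · 2 = 6. (In fact Q(∛122, ω) is the splitting field of x^3 - 122 over Q.)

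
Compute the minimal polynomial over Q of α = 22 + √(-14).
m_α(x) = x^2 - 44x + 498

From α - 22 = √(-14), squaring gives (α - 22)^2 = -14, i.e. α^2 - 44α + 484 = -14, so α^2 - 44α + 498 = 0. The discriminant of x^2 - 44x + 498 is (-44)^2 - 4·(498) = 1936 - 1992 = -56, and 4·(-14) is not a perfect square in Q since -14 is squarefree and ≠ 1. Hence x^2 - 44x + 498 is irreducible over Q and is the minimal polynomial of α.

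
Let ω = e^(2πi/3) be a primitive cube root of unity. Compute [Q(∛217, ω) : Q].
[Q(∛217, ω) : Q] = 6

[Q(∛217):Q] = 3 (min poly x^3 - 217, irreducible since 217 is not a perfect cube). [Q(ω):Q] = 2 (min poly x^2 + x + 1). Since Q(∛217) ⊂ R and ω ∉ R, we have ω ∉ Q(∛217), so x^2 + x + 1 remains irreducible over Q(∛217) and [Q(∛217, ω) : Q(∛217)] = 2. By the tower law, [Q(∛217, ω) : Q] = 3 · 2 = 6. (In fact Q(∛217, ω) is the splitting field of x^3 - 217 over Q.)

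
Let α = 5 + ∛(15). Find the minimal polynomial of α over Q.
m_α(x) = x^3 - 15x^2 + 75x - 140

Set β = α - 5 = ∛(15), so β^3 = 15. Then (α - 5)^3 - 15 = 0, i.e. α is a root of g(x) = (x - 5)^3 - 15 = x^3 - 15x^2 + 75x - 140. Since g(x) = h(x - 5) where h(x) = x^3 - 15, and h is irreducible over Q (because 15 is not a perfect cube, so h has no rational root, and a monic cubic with no rational root is irreducible), g is also irreducible (irreducibility is preserved under the substitution x → x - 5). Hence m_α(x) = x^3 - 15x^2 + 75x - 140.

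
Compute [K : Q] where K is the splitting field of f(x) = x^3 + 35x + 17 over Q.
[K : Q] = 6

By the rational root test, any rational root of the monic integer polynomial f(x) = x^3 + 35x + 17 must be an integer dividing the constant term 17, i.e. one of ±{1, 17}. Evaluating: f(1) = 53, f(-1) = -19, f(17) = 5525, f(-17) = -5491; none is 0, so f has no rational root and is therefore irreducible over Q (a cubic with no linear factor over a field is irreducible). For an irreducible cubic, the Galois group is A_3 or S_3 according as the discriminant disc(f) = -4a^3 - 27b^2 = -4·(35)^3 - 27·(17)^2 = -179303 is or is not a square in Q. Here disc(f) = -179303 is not a perfect square in Q, so the Galois group of f over Q is not contained in A_3 and must be all of S_3. The splitting field has degree |S_3| = 6 over Q, so [K : Q] = 6.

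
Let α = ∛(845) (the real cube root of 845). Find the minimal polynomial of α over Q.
m_α(x) = x^3 - 845

α satisfies α^3 = 845, so x^3 - 845 annihilates α. By the rational root test, a rational root p/q (in lowest terms) of x^3 - 845 would satisfy p^3 = 845 q^3, forcing q = 1 and p^3 = 845; but 845 is not a perfect cube, contradiction. A monic cubic over Q with no rational root is irreducible (any nontrivial factorization would include a linear factor). Hence x^3 - 845 is the minimal polynomial of α, and in particular [Q(α):Q] = 3.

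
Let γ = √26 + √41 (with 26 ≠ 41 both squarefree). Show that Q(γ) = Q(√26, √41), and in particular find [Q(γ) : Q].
[Q(γ) : Q] = 4 (equivalently, Q(γ) = Q(√26, √41))

Obviously Q(γ) ⊆ Q(√26, √41), and [Q(√26, √41):Q] = 4 (since 26, 41 are distinct squarefree integers > 1 with 1066 not a perfect square). To show equality we compute the minimal polynomial of γ. From γ = √26 + √41: γ^2 = 26 + 2√(1066) + 41 = 67 + 2√(1066), so γ^2 - 67 = 2√(1066); squaring, (γ^2 - 67)^2 = 4·1066, i.e. γ^4 - 134γ^2 + 4489 - 4264 = 0, i.e. γ^4 - 134γ^2 + 225 = 0. So γ is a root of x^4 - 134x^2 + 225. This polynomial is irreducible over Q: it has no rational root (each ±√26 ± √41 is irrational), and any factorization into two quadratics over Q would force √(1066) ∈ Q (pairing opposite roots) or √26, √41 ∈ Q (other pairings), all impossible. Hence [Q(γ):Q] = 4 = [Q(√26, √41):Q], so Q(γ) = Q(√26, √41).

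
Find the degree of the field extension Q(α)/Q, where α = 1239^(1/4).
[Q(α):Q] = 4

α is a root of x^4 - 1239. By Eisenstein's criterion at the prime p = 3 (which divides the constant term 1239 but p^2 = 9 does not, since 1239 is squarefree), x^4 - 1239 is irreducible over Q. Hence [Q(α):Q] = 4.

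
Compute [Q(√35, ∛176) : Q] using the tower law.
[Q(√35, ∛176) : Q] = 6

Let L = Q(√35, ∛176). Since Q(√35) ⊂ L and [Q(√35):Q] = 2, the tower law gives 2 | [L:Q]. Likewise Q(∛176) ⊂ L with [Q(∛176):Q] = 3 (because 176 is not a perfect cube), so 3 | [L:Q]. As gcd(2,3) = 1, [L:Q] is divisible by 6. Conversely L is generated over Q by √35 and ∛176, so [L:Q] ≤ 2·3 = 6. Therefore [Q(√35, ∛176) : Q] = 6.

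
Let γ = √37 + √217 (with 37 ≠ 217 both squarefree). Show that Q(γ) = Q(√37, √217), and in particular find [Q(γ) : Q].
[Q(γ) : Q] = 4 (equivalently, Q(γ) = Q(√37, √217))

Obviously Q(γ) ⊆ Q(√37, √217), and [Q(√37, √217):Q] = 4 (since 37, 217 are distinct squarefree integers > 1 with 8029 not a perfect square). To show equality we compute the minimal polynomial of γ. From γ = √37 + √217: γ^2 = 37 + 2√(8029) + 217 = 254 + 2√(8029), so γ^2 - 254 = 2√(8029); squaring, (γ^2 - 254)^2 = 4·8029, i.e. γ^4 - 508γ^2 + 64516 - 32116 = 0, i.e. γ^4 - 508γ^2 + 32400 = 0. So γ is a root of x^4 - 508x^2 + 32400. This polynomial is irreducible over Q: it has no rational root (each ±√37 ± √217 is irrational), and any factorization into two quadratics over Q would force √(8029) ∈ Q (pairing opposite roots) or √37, √217 ∈ Q (other pairings), all impossible. Hence [Q(γ):Q] = 4 = [Q(√37, √217):Q], so Q(γ) = Q(√37, √217).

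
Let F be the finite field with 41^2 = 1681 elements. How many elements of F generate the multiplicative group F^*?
There are φ(1680) = 384 primitive elements

F_q^* is cyclic of order q - 1 = 1680. A cyclic group of order m has exactly φ(m) generators. Here m = 1680 = 2^4 · 3 · 5 · 7, so the number of primitive elements is φ(1680) = 384.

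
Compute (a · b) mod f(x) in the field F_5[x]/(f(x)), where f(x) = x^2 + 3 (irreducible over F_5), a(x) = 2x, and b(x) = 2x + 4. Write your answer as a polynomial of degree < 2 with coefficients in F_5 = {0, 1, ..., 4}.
a · b ≡ 3x + 3 (mod f(x))

Multiply in F_5[x]: a(x)·b(x) = (2x)·(2x + 4) = 4x^2 + 3x. This has degree ≥ 2, so divide by f(x) over F_5: 4x^2 + 3x = (4)·(x^2 + 3) + (3x + 3). Hence a·b ≡ 3x + 3 (mod f). (F_5[x]/(f) is a field with 5^2 = 25 elements since f is irreducible of degree 2.)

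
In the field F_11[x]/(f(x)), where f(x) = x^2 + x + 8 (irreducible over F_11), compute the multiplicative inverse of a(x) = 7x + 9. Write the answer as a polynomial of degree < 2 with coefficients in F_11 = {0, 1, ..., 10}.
a(x)^(-1) ≡ 5x + 8 (mod f(x))

Since f is irreducible over F_11, F_11[x]/(f) is a field and a(x) ≠ 0 has an inverse. Apply the extended Euclidean algorithm to f(x) and a(x) in F_11[x]: f(x) = (8x + 4)·a(x) + (5). The last nonzero remainder is the constant 5 = gcd(f, a) in F_11. Back-substituting through the division chain expresses 5 = s(x)·a(x) + t(x)·f(x) with s(x) ≡ 3x + 7 (mod f), so (3x + 7)·a(x) ≡ 5 (mod f). Multiplying by 5^(-1) ≡ 9 in F_11 gives a(x)^(-1) ≡ 9·(3x + 7) ≡ 5x + 8 (mod f). Check: (7x + 9)·(5x + 8) = 2x^2 + 2x + 6 ≡ 1 (mod x^2 + x + 8).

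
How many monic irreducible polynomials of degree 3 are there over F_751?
There are 141188000 monic irreducible polynomials of degree 3 over F_751

Each element of F_{751^3} that lies in no proper subfield is a root of exactly one monic irreducible of degree 3 over F_751, and each such polynomial has 3 distinct roots in F_{751^3}. By Möbius inversion the count is N_751(3) = (1/3) Σ_{d|3} μ(3/d) · 751^d = (1/3)(μ(3)·751^1 + μ(1)·751^3) = 423564000/3 = 141188000.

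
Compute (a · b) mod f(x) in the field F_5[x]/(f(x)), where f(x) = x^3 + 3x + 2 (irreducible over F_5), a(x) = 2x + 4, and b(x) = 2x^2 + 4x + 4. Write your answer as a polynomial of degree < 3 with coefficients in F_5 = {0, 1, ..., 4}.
a · b ≡ x^2 + 2x + 3 (mod f(x))

Multiply in F_5[x]: a(x)·b(x) = (2x + 4)·(2x^2 + 4x + 4) = 4x^3 + x^2 + 4x + 1. This has degree ≥ 3, so divide by f(x) over F_5: 4x^3 + x^2 + 4x + 1 = (4)·(x^3 + 3x + 2) + (x^2 + 2x + 3). Hence a·b ≡ x^2 + 2x + 3 (mod f). (F_5[x]/(f) is a field with 5^3 = 125 elements since f is irreducible of degree 3.)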